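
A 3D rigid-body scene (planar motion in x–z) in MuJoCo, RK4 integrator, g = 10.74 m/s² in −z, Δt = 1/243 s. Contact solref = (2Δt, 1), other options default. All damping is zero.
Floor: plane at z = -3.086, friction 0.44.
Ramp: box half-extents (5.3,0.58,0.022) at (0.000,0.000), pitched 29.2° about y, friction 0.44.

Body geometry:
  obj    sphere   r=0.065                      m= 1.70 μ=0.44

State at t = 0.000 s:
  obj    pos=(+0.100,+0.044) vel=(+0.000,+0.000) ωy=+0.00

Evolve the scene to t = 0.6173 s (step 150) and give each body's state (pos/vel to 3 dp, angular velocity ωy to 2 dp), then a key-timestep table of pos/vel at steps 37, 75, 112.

State at t = 0.6173 s:
  obj    pos=(+0.722,-0.304) vel=(+2.017,-1.127) ωy=+35.53

Key-timestep trajectory:
   step    t(s)  obj.x    obj.z    obj.vx   obj.vz 
     37  0.1523   +0.138  +0.023  +0.498  -0.278
     75  0.3086   +0.256  -0.043  +1.008  -0.564
    112  0.4609   +0.447  -0.150  +1.506  -0.842


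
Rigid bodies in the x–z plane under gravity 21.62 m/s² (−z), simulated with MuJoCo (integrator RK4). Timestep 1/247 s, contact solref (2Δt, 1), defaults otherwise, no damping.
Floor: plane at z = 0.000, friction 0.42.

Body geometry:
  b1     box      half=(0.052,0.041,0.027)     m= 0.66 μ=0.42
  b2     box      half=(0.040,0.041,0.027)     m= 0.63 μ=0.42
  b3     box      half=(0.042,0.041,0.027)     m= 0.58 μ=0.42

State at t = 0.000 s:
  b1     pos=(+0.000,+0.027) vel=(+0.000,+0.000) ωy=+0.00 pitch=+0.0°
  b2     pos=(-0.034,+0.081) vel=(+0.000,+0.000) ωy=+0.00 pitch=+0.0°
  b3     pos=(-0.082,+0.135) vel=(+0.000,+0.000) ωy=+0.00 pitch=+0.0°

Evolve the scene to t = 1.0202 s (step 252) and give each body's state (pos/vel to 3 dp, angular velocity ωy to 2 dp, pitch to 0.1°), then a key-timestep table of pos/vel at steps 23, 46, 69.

State at t = 1.0202 s:
  b1     pos=(+0.000,+0.027) vel=(+0.000,+0.000) ωy=+0.00 pitch=+0.0°
  b2     pos=(-0.034,+0.081) vel=(+0.000,+0.000) ωy=+0.00 pitch=+0.0°
  b3     pos=(-0.106,+0.042) vel=(+0.000,+0.000) ωy=+0.00 pitch=-90.0°

Key-timestep trajectory:
   step    t(s)  b1.x    b1.z    b1.vx   b1.vz   b2.x    b2.z    b2.vx   b2.vz   b3.x    b3.z    b3.vx   b3.vz 
     23  0.0931   +0.000  +0.027  +0.000  +0.000   -0.034  +0.081  +0.001  +0.000   -0.096  +0.126  -0.296  -0.329
     46  0.1862   +0.000  +0.027  +0.000  +0.000   -0.034  +0.081  +0.000  +0.000   -0.120  +0.045  +0.062  +0.183
     69  0.2794   +0.000  +0.027  +0.000  +0.000   -0.034  +0.081  +0.010  -0.003   -0.103  +0.043  -0.013  +0.043


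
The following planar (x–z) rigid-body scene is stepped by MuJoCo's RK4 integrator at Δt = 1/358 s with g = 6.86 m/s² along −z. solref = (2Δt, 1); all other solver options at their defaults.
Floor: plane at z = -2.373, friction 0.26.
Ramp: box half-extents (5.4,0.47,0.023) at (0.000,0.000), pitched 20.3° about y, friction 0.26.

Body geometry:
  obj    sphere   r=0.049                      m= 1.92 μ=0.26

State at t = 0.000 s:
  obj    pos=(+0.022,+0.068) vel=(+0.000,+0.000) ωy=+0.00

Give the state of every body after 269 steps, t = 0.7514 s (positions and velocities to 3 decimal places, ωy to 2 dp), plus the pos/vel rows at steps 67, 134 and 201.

State at t = 0.7514 s:
  obj    pos=(+0.472,-0.098) vel=(+1.198,-0.443) ωy=+26.06

Key-timestep trajectory:
   step    t(s)  obj.x    obj.z    obj.vx   obj.vz 
     67  0.1872   +0.050  +0.058  +0.298  -0.110
    134  0.3743   +0.134  +0.027  +0.597  -0.221
    201  0.5615   +0.274  -0.024  +0.895  -0.331


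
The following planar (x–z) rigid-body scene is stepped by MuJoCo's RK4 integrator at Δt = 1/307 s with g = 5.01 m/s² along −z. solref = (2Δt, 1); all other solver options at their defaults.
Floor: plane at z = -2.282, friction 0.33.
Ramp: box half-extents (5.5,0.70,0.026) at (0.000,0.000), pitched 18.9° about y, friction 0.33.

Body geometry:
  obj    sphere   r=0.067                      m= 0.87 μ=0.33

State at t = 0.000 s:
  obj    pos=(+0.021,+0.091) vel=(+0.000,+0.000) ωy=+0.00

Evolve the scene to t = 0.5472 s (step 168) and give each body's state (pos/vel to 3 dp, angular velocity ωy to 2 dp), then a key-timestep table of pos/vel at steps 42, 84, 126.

State at t = 0.5472 s:
  obj    pos=(+0.185,+0.035) vel=(+0.600,-0.205) ωy=+9.47

Key-timestep trajectory:
   step    t(s)  obj.x    obj.z    obj.vx   obj.vz 
     42  0.1368   +0.031  +0.088  +0.150  -0.051
     84  0.2736   +0.062  +0.077  +0.300  -0.103
    126  0.4104   +0.113  +0.059  +0.450  -0.154


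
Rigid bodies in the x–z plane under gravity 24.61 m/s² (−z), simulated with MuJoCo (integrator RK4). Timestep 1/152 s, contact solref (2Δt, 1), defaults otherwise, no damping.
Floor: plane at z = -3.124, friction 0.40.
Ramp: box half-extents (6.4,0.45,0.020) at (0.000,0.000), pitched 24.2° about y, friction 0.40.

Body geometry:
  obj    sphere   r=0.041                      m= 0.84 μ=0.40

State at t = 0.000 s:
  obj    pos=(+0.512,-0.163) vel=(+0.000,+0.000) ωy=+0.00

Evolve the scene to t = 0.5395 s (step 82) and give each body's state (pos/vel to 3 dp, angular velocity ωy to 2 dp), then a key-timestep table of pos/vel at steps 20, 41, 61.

State at t = 0.5395 s:
  obj    pos=(+1.468,-0.593) vel=(+3.545,-1.593) ωy=+94.79

Key-timestep trajectory:
   step    t(s)  obj.x    obj.z    obj.vx   obj.vz 
     20  0.1316   +0.569  -0.189  +0.865  -0.389
     41  0.2697   +0.751  -0.271  +1.773  -0.797
     61  0.4013   +1.041  -0.401  +2.637  -1.185


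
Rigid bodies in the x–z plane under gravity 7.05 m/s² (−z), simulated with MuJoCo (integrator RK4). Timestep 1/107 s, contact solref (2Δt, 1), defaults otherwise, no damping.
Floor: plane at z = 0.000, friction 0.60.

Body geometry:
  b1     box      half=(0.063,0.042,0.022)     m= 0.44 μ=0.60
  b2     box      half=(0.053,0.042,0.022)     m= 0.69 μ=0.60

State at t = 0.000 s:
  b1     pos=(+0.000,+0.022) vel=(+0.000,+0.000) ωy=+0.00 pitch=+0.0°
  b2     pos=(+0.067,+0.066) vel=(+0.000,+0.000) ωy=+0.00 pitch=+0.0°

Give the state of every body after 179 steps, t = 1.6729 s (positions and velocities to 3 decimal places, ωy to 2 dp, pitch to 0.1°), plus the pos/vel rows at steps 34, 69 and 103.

State at t = 1.6729 s:
  b1     pos=(+0.000,+0.022) vel=(+0.000,+0.000) ωy=+0.00 pitch=+0.0°
  b2     pos=(+0.120,+0.053) vel=(+0.000,+0.000) ωy=+0.00 pitch=+90.0°

Key-timestep trajectory:
   step    t(s)  b1.x    b1.z    b1.vx   b1.vz   b2.x    b2.z    b2.vx   b2.vz 
     34  0.3178   +0.000  +0.022  +0.000  +0.000   +0.092  +0.056  +0.111  +0.038
     69  0.6449   +0.000  +0.022  +0.000  +0.000   +0.130  +0.056  +0.021  +0.005
    103  0.9626   +0.000  +0.022  +0.000  +0.000   +0.121  +0.053  +0.090  -0.005


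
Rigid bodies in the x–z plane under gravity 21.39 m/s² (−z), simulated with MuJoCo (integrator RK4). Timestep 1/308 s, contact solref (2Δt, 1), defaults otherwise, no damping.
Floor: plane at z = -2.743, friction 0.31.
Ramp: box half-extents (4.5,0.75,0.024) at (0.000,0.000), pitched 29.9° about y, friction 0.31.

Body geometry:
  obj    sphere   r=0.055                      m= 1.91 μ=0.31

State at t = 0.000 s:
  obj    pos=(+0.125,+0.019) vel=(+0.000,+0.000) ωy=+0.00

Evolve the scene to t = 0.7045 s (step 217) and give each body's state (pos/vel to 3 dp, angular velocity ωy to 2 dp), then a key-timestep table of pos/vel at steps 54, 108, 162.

State at t = 0.7045 s:
  obj    pos=(+1.764,-0.923) vel=(+4.652,-2.675) ωy=+97.55

Key-timestep trajectory:
   step    t(s)  obj.x    obj.z    obj.vx   obj.vz 
     54  0.1753   +0.227  -0.039  +1.158  -0.666
    108  0.3506   +0.531  -0.214  +2.315  -1.331
    162  0.5260   +1.039  -0.506  +3.473  -1.997


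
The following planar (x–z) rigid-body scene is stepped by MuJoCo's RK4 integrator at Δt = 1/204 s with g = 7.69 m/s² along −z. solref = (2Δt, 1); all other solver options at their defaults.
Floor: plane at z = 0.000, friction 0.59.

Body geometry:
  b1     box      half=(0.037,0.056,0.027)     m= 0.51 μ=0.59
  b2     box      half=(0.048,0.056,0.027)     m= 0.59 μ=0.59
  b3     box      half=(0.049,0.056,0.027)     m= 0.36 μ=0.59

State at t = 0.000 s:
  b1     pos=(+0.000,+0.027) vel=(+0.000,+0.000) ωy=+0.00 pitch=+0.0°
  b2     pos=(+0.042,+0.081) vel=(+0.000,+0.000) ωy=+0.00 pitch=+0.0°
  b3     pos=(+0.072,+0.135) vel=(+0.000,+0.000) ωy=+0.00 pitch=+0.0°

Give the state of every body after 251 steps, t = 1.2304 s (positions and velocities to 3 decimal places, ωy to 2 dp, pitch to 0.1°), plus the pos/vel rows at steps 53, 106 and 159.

State at t = 1.2304 s:
  b1     pos=(+0.000,+0.027) vel=(+0.000,+0.000) ωy=+0.00 pitch=+0.0°
  b2     pos=(+0.087,+0.048) vel=(+0.000,+0.000) ωy=+0.00 pitch=+90.0°
  b3     pos=(+0.241,+0.027) vel=(+0.000,+0.000) ωy=+0.00 pitch=+180.0°

Key-timestep trajectory:
   step    t(s)  b1.x    b1.z    b1.vx   b1.vz   b2.x    b2.z    b2.vx   b2.vz   b3.x    b3.z    b3.vx   b3.vz 
     53  0.2598   +0.000  +0.027  +0.000  +0.000   +0.071  +0.052  +0.331  -0.013   +0.141  +0.054  +0.387  +0.070
    106  0.5196   +0.000  +0.027  +0.000  +0.000   +0.105  +0.054  -0.024  -0.004   +0.198  +0.055  +0.150  -0.018
    159  0.7794   +0.000  +0.027  +0.000  +0.000   +0.081  +0.051  +0.051  -0.022   +0.241  +0.027  +0.000  +0.001


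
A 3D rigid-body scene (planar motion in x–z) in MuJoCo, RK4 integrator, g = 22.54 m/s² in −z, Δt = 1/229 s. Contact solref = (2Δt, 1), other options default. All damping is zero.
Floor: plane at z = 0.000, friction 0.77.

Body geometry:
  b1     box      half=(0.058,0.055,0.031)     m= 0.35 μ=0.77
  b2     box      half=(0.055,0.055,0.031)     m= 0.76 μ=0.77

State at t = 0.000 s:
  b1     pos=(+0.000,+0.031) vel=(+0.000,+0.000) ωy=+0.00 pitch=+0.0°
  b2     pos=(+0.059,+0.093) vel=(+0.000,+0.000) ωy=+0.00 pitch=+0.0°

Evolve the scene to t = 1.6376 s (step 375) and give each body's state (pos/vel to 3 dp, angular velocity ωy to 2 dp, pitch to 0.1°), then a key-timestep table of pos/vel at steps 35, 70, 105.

State at t = 1.6376 s:
  b1     pos=(+0.000,+0.031) vel=(+0.000,+0.000) ωy=+0.00 pitch=+0.0°
  b2     pos=(+0.196,+0.031) vel=(+0.000,+0.000) ωy=+0.00 pitch=+180.0°

Key-timestep trajectory:
   step    t(s)  b1.x    b1.z    b1.vx   b1.vz   b2.x    b2.z    b2.vx   b2.vz 
     35  0.1528   +0.000  +0.031  -0.001  +0.000   +0.067  +0.092  +0.150  -0.044
     70  0.3057   +0.000  +0.031  +0.000  +0.000   +0.122  +0.060  +0.316  +0.125
    105  0.4585   +0.000  +0.031  +0.000  +0.000   +0.157  +0.061  +0.326  -0.095


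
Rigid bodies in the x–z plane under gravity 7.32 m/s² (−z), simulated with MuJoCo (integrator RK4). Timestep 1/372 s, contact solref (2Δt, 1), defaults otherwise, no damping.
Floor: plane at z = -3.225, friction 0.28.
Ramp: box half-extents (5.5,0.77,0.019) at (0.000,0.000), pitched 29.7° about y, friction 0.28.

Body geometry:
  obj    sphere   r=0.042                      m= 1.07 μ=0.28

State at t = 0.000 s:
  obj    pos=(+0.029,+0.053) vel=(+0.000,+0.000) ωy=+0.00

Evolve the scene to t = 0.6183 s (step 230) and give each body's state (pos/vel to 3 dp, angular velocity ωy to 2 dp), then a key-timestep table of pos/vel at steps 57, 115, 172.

State at t = 0.6183 s:
  obj    pos=(+0.459,-0.192) vel=(+1.391,-0.794) ωy=+38.13

Key-timestep trajectory:
   step    t(s)  obj.x    obj.z    obj.vx   obj.vz 
     57  0.1532   +0.056  +0.038  +0.345  -0.197
    115  0.3091   +0.137  -0.008  +0.696  -0.397
    172  0.4624   +0.270  -0.084  +1.040  -0.593


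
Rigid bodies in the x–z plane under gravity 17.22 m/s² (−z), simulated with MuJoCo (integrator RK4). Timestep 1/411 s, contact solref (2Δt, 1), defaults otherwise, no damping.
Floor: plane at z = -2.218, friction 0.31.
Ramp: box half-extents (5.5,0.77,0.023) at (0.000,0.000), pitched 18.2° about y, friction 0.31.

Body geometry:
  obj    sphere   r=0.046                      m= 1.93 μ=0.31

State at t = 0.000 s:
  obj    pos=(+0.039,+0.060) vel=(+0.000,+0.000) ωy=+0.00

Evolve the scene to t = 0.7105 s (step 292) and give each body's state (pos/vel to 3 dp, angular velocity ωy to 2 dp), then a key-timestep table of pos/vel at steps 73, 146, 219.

State at t = 0.7105 s:
  obj    pos=(+0.960,-0.243) vel=(+2.593,-0.853) ωy=+59.33

Key-timestep trajectory:
   step    t(s)  obj.x    obj.z    obj.vx   obj.vz 
     73  0.1776   +0.097  +0.041  +0.648  -0.213
    146  0.3552   +0.269  -0.016  +1.297  -0.426
    219  0.5328   +0.557  -0.111  +1.945  -0.639


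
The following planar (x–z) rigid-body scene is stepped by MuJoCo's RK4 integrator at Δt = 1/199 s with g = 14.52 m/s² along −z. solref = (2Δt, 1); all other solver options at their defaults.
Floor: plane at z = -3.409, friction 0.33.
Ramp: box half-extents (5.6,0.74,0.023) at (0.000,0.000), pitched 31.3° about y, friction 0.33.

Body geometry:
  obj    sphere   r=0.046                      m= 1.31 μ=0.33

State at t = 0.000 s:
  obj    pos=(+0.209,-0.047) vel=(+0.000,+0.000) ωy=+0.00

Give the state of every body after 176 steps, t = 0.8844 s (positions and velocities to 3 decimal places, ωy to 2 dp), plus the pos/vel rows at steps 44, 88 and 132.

State at t = 0.8844 s:
  obj    pos=(+2.010,-1.141) vel=(+4.072,-2.476) ωy=+103.57

Key-timestep trajectory:
   step    t(s)  obj.x    obj.z    obj.vx   obj.vz 
     44  0.2211   +0.322  -0.115  +1.018  -0.619
     88  0.4422   +0.660  -0.320  +2.036  -1.238
    132  0.6633   +1.222  -0.662  +3.054  -1.857


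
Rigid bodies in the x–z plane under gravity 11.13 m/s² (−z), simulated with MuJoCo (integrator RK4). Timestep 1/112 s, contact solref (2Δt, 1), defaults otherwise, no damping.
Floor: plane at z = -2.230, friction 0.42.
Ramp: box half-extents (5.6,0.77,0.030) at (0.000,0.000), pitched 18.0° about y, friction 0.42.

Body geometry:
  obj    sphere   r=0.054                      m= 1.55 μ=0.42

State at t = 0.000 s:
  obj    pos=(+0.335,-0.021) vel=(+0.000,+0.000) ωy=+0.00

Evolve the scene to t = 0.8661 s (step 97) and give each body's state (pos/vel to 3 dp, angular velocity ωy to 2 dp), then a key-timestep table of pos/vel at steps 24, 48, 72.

State at t = 0.8661 s:
  obj    pos=(+1.211,-0.305) vel=(+2.023,-0.657) ωy=+39.39

Key-timestep trajectory:
   step    t(s)  obj.x    obj.z    obj.vx   obj.vz 
     24  0.2143   +0.389  -0.038  +0.501  -0.163
     48  0.4286   +0.550  -0.090  +1.001  -0.325
     72  0.6429   +0.818  -0.177  +1.502  -0.488


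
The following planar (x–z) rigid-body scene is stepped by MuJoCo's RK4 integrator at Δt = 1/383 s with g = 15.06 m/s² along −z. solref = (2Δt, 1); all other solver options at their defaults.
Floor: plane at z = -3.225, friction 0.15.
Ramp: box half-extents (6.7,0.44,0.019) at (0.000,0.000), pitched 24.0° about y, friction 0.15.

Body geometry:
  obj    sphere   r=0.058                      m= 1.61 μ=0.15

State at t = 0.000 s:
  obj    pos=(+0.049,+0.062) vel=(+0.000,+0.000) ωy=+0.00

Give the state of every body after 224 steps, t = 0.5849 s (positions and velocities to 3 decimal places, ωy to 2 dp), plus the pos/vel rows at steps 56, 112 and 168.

State at t = 0.5849 s:
  obj    pos=(+0.733,-0.242) vel=(+2.338,-1.041) ωy=+44.11

Key-timestep trajectory:
   step    t(s)  obj.x    obj.z    obj.vx   obj.vz 
     56  0.1462   +0.092  +0.043  +0.585  -0.260
    112  0.2924   +0.220  -0.014  +1.169  -0.520
    168  0.4386   +0.434  -0.109  +1.753  -0.781


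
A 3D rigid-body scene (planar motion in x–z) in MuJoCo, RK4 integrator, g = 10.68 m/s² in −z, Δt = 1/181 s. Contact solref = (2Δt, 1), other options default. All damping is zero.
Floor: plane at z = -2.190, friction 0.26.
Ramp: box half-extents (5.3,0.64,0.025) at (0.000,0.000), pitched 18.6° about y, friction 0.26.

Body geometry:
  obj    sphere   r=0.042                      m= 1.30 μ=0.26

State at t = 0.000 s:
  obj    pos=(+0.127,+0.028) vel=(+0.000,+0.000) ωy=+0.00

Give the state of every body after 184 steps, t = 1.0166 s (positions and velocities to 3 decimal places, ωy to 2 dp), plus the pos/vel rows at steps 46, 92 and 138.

State at t = 1.0166 s:
  obj    pos=(+1.319,-0.373) vel=(+2.344,-0.789) ωy=+58.88

Key-timestep trajectory:
   step    t(s)  obj.x    obj.z    obj.vx   obj.vz 
     46  0.2541   +0.202  +0.003  +0.586  -0.197
     92  0.5083   +0.425  -0.072  +1.172  -0.395
    138  0.7624   +0.797  -0.198  +1.758  -0.592


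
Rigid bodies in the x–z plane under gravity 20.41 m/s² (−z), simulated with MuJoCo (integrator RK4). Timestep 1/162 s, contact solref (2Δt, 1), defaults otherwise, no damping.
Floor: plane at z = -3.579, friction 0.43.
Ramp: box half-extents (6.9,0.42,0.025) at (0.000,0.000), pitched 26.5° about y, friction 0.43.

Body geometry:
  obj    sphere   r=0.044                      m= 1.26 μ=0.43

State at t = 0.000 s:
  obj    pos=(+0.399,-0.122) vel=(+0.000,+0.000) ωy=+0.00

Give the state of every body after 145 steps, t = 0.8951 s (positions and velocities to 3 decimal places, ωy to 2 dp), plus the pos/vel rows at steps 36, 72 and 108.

State at t = 0.8951 s:
  obj    pos=(+2.731,-1.284) vel=(+5.210,-2.598) ωy=+132.31

Key-timestep trajectory:
   step    t(s)  obj.x    obj.z    obj.vx   obj.vz 
     36  0.2222   +0.543  -0.194  +1.294  -0.645
     72  0.4444   +0.974  -0.409  +2.587  -1.290
    108  0.6667   +1.693  -0.767  +3.881  -1.935


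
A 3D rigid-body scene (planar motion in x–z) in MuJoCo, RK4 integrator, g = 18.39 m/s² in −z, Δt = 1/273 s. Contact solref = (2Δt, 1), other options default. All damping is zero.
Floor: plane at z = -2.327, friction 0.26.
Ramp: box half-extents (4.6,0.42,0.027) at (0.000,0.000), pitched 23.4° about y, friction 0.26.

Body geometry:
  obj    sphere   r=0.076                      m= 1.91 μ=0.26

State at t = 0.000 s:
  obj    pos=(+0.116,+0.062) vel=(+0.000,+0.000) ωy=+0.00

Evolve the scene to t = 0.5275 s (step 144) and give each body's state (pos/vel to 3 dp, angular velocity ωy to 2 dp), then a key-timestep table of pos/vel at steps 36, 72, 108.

State at t = 0.5275 s:
  obj    pos=(+0.782,-0.226) vel=(+2.526,-1.093) ωy=+36.20

Key-timestep trajectory:
   step    t(s)  obj.x    obj.z    obj.vx   obj.vz 
     36  0.1319   +0.158  +0.044  +0.632  -0.273
     72  0.2637   +0.283  -0.010  +1.263  -0.547
    108  0.3956   +0.491  -0.100  +1.894  -0.820


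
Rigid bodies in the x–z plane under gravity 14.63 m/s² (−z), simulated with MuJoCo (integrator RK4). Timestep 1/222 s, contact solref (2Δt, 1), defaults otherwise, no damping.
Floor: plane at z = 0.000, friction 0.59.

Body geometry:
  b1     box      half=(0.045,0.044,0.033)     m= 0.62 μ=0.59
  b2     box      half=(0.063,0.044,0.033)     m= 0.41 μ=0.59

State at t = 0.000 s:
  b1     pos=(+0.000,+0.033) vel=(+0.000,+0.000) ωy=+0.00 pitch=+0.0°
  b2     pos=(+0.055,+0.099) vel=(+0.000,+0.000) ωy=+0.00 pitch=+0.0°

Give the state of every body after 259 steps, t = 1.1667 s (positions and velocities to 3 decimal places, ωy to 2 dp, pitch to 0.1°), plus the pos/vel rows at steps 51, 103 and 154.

State at t = 1.1667 s:
  b1     pos=(+0.000,+0.033) vel=(+0.000,+0.000) ωy=+0.00 pitch=+0.0°
  b2     pos=(+0.117,+0.063) vel=(+0.000,+0.000) ωy=+0.00 pitch=+90.0°

Key-timestep trajectory:
   step    t(s)  b1.x    b1.z    b1.vx   b1.vz   b2.x    b2.z    b2.vx   b2.vz 
     51  0.2297   +0.000  +0.033  +0.000  +0.000   +0.105  +0.068  +0.448  -0.134
    103  0.4640   +0.000  +0.033  +0.000  +0.000   +0.140  +0.070  -0.056  -0.008
    154  0.6937   +0.000  +0.033  +0.000  +0.000   +0.111  +0.065  +0.142  -0.060


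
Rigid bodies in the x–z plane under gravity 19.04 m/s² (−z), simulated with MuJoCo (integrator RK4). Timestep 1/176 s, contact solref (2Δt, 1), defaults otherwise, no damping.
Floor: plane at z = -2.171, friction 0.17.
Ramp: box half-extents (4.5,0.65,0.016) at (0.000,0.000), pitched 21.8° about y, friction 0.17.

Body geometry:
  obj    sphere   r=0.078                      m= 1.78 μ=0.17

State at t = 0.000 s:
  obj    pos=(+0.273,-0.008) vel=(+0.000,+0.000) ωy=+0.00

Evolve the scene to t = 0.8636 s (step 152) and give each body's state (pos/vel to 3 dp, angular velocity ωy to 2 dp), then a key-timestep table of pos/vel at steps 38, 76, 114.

State at t = 0.8636 s:
  obj    pos=(+2.022,-0.708) vel=(+4.050,-1.620) ωy=+55.90

Key-timestep trajectory:
   step    t(s)  obj.x    obj.z    obj.vx   obj.vz 
     38  0.2159   +0.382  -0.052  +1.013  -0.405
     76  0.4318   +0.710  -0.183  +2.025  -0.810
    114  0.6477   +1.257  -0.402  +3.038  -1.215


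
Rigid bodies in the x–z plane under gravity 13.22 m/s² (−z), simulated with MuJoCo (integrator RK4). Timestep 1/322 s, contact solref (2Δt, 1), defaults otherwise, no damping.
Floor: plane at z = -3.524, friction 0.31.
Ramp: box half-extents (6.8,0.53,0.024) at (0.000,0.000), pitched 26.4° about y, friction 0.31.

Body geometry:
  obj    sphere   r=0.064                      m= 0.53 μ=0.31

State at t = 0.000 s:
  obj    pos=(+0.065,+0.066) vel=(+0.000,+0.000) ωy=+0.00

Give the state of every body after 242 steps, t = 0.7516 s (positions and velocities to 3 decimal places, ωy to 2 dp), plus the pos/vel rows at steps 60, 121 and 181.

State at t = 0.7516 s:
  obj    pos=(+1.127,-0.461) vel=(+2.827,-1.403) ωy=+49.30

Key-timestep trajectory:
   step    t(s)  obj.x    obj.z    obj.vx   obj.vz 
     60  0.1863   +0.130  +0.034  +0.701  -0.348
    121  0.3758   +0.331  -0.066  +1.413  -0.702
    181  0.5621   +0.659  -0.229  +2.114  -1.049


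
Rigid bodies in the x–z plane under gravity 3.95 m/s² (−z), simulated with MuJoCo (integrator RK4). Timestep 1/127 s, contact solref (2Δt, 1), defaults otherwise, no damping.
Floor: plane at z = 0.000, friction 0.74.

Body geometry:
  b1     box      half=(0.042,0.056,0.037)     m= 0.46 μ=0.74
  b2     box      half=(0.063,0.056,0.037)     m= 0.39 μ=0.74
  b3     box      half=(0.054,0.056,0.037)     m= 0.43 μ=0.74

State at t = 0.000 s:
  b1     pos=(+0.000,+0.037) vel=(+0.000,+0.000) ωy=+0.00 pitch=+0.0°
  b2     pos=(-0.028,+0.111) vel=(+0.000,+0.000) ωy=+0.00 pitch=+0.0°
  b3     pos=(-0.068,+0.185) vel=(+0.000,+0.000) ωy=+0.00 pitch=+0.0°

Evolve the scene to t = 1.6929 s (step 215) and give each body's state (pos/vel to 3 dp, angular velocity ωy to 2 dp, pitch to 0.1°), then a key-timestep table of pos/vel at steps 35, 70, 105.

State at t = 1.6929 s:
  b1     pos=(+0.000,+0.037) vel=(+0.000,+0.000) ωy=+0.00 pitch=+0.0°
  b2     pos=(-0.087,+0.063) vel=(+0.000,+0.000) ωy=+0.00 pitch=-90.0°
  b3     pos=(-0.282,+0.037) vel=(+0.000,+0.000) ωy=+0.00 pitch=+180.0°

Key-timestep trajectory:
   step    t(s)  b1.x    b1.z    b1.vx   b1.vz   b2.x    b2.z    b2.vx   b2.vz   b3.x    b3.z    b3.vx   b3.vz 
     35  0.2756   +0.000  +0.037  +0.000  +0.000   -0.034  +0.113  -0.048  +0.011   -0.084  +0.180  -0.134  -0.060
     70  0.5512   +0.000  +0.037  +0.000  +0.000   -0.066  +0.105  -0.189  -0.169   -0.152  +0.111  -0.305  -0.630
    105  0.8268   +0.000  +0.037  +0.000  +0.000   -0.087  +0.063  +0.000  +0.000   -0.237  +0.064  -0.272  -0.045


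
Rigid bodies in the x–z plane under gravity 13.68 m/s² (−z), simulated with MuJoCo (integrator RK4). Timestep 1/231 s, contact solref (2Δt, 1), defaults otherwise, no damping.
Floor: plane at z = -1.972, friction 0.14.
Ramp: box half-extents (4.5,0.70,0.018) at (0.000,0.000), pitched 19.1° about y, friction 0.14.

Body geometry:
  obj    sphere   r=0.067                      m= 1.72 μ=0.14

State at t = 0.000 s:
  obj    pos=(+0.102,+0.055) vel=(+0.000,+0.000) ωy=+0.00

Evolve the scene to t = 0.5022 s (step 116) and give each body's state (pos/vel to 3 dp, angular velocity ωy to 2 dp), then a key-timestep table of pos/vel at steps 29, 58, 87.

State at t = 0.5022 s:
  obj    pos=(+0.483,-0.077) vel=(+1.517,-0.525) ωy=+23.95

Key-timestep trajectory:
   step    t(s)  obj.x    obj.z    obj.vx   obj.vz 
     29  0.1255   +0.126  +0.046  +0.379  -0.131
     58  0.2511   +0.197  +0.022  +0.759  -0.263
     87  0.3766   +0.316  -0.020  +1.138  -0.394


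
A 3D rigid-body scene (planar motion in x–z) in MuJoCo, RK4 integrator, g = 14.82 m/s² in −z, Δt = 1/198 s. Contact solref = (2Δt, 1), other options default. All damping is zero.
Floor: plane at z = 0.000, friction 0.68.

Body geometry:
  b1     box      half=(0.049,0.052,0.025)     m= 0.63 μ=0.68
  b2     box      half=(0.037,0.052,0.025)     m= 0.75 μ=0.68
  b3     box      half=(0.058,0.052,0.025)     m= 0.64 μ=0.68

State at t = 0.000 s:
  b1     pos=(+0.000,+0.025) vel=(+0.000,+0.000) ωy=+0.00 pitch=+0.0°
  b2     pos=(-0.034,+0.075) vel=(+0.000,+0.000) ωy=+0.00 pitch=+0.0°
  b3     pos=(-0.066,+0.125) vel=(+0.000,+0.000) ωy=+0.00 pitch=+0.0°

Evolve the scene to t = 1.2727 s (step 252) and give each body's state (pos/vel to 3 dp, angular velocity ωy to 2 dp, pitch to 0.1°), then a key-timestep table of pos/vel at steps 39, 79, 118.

State at t = 1.2727 s:
  b1     pos=(+0.000,+0.025) vel=(+0.000,+0.000) ωy=+0.00 pitch=+0.0°
  b2     pos=(-0.081,+0.037) vel=(+0.000,+0.000) ωy=+0.00 pitch=-90.0°
  b3     pos=(-0.243,+0.025) vel=(+0.000,+0.000) ωy=+0.00 pitch=+180.0°

Key-timestep trajectory:
   step    t(s)  b1.x    b1.z    b1.vx   b1.vz   b2.x    b2.z    b2.vx   b2.vz   b3.x    b3.z    b3.vx   b3.vz 
     39  0.1970   +0.000  +0.025  +0.000  +0.000   -0.036  +0.076  -0.027  +0.013   -0.072  +0.123  -0.075  -0.023
     79  0.3990   +0.000  +0.025  +0.001  +0.000   -0.063  +0.074  -0.329  -0.248   -0.125  +0.072  -0.436  -0.984
    118  0.5960   +0.000  +0.025  +0.000  +0.000   -0.081  +0.037  +0.000  +0.000   -0.194  +0.062  -0.300  -0.083


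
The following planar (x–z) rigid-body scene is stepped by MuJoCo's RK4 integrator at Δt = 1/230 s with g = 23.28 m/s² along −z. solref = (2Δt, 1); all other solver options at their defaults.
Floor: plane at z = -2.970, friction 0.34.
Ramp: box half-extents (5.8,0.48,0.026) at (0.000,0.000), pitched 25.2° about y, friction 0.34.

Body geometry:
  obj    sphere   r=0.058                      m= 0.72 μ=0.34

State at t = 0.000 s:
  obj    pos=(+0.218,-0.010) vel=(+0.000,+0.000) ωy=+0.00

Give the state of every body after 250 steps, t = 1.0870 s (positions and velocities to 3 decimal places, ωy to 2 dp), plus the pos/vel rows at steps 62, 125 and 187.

State at t = 1.0870 s:
  obj    pos=(+4.003,-1.791) vel=(+6.963,-3.277) ωy=+132.67

Key-timestep trajectory:
   step    t(s)  obj.x    obj.z    obj.vx   obj.vz 
     62  0.2696   +0.451  -0.119  +1.727  -0.813
    125  0.5435   +1.164  -0.455  +3.482  -1.638
    187  0.8130   +2.336  -1.006  +5.209  -2.451


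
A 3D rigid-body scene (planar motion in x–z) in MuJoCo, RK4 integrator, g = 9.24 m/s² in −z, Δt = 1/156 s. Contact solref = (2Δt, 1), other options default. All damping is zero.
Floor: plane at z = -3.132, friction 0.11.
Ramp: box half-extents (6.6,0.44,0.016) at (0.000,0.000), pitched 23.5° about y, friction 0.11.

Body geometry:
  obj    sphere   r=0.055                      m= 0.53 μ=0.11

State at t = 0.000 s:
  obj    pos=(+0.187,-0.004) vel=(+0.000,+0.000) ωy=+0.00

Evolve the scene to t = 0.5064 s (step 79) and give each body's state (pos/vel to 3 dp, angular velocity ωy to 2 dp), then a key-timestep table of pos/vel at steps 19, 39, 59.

State at t = 0.5064 s:
  obj    pos=(+0.511,-0.145) vel=(+1.282,-0.544) ωy=+21.50

Key-timestep trajectory:
   step    t(s)  obj.x    obj.z    obj.vx   obj.vz 
     19  0.1218   +0.206  -0.012  +0.307  -0.136
     39  0.2500   +0.266  -0.038  +0.632  -0.273
     59  0.3782   +0.368  -0.082  +0.956  -0.409


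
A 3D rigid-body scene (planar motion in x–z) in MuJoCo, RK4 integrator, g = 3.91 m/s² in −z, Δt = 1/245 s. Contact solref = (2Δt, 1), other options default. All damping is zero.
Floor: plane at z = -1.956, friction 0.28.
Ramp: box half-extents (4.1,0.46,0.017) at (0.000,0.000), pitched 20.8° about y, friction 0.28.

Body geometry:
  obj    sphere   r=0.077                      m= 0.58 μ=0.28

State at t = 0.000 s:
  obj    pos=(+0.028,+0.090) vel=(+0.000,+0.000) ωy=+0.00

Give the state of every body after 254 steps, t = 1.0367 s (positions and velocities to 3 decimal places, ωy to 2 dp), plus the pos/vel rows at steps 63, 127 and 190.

State at t = 1.0367 s:
  obj    pos=(+0.526,-0.099) vel=(+0.961,-0.365) ωy=+13.35

Key-timestep trajectory:
   step    t(s)  obj.x    obj.z    obj.vx   obj.vz 
     63  0.2571   +0.059  +0.078  +0.238  -0.091
    127  0.5184   +0.153  +0.043  +0.481  -0.183
    190  0.7755   +0.307  -0.016  +0.719  -0.273


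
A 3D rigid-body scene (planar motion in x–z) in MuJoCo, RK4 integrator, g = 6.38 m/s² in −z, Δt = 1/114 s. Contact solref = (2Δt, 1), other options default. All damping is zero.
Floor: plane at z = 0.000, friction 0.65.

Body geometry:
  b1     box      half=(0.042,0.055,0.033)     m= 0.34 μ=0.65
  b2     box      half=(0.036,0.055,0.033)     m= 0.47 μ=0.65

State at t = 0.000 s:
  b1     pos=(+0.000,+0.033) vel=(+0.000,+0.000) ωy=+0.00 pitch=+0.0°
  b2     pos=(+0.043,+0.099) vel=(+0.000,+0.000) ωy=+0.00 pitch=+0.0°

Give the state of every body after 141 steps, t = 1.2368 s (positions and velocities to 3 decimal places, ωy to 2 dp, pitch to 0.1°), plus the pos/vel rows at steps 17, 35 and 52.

State at t = 1.2368 s:
  b1     pos=(+0.000,+0.033) vel=(+0.000,+0.000) ωy=+0.00 pitch=+0.0°
  b2     pos=(+0.085,+0.036) vel=(+0.000,+0.000) ωy=+0.00 pitch=+90.0°

Key-timestep trajectory:
   step    t(s)  b1.x    b1.z    b1.vx   b1.vz   b2.x    b2.z    b2.vx   b2.vz 
     17  0.1491   +0.000  +0.033  +0.000  +0.000   +0.045  +0.099  +0.027  -0.002
     35  0.3070   +0.000  +0.033  -0.001  +0.000   +0.056  +0.096  +0.136  -0.063
     52  0.4561   +0.000  +0.033  +0.000  +0.000   +0.084  +0.047  +0.202  -0.750


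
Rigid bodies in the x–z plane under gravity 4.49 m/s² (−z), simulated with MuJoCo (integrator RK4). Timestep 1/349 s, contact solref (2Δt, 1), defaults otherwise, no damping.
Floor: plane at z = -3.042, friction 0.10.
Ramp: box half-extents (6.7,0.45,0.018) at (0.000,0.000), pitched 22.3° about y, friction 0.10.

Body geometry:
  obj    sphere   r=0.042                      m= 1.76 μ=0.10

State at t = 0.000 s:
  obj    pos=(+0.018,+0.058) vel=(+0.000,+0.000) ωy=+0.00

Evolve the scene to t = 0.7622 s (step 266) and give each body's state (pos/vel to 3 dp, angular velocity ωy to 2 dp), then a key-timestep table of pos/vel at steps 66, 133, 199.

State at t = 0.7622 s:
  obj    pos=(+0.364,-0.084) vel=(+0.909,-0.370) ωy=+18.86

Key-timestep trajectory:
   step    t(s)  obj.x    obj.z    obj.vx   obj.vz 
     66  0.1891   +0.039  +0.049  +0.225  -0.095
    133  0.3811   +0.104  +0.022  +0.456  -0.180
    199  0.5702   +0.212  -0.022  +0.679  -0.282


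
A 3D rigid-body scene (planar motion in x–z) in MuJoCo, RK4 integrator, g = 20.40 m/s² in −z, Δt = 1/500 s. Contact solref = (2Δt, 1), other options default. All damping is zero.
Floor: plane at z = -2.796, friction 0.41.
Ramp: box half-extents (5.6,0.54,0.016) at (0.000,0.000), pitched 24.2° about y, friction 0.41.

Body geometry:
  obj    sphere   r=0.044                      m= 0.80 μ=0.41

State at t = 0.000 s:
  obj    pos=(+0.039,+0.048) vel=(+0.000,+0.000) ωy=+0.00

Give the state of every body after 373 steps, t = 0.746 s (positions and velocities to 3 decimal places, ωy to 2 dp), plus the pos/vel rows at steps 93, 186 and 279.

State at t = 0.746 s:
  obj    pos=(+1.555,-0.633) vel=(+4.064,-1.827) ωy=+101.26

Key-timestep trajectory:
   step    t(s)  obj.x    obj.z    obj.vx   obj.vz 
     93  0.1860   +0.133  +0.006  +1.013  -0.455
    186  0.3720   +0.416  -0.121  +2.027  -0.911
    279  0.5580   +0.887  -0.333  +3.040  -1.366


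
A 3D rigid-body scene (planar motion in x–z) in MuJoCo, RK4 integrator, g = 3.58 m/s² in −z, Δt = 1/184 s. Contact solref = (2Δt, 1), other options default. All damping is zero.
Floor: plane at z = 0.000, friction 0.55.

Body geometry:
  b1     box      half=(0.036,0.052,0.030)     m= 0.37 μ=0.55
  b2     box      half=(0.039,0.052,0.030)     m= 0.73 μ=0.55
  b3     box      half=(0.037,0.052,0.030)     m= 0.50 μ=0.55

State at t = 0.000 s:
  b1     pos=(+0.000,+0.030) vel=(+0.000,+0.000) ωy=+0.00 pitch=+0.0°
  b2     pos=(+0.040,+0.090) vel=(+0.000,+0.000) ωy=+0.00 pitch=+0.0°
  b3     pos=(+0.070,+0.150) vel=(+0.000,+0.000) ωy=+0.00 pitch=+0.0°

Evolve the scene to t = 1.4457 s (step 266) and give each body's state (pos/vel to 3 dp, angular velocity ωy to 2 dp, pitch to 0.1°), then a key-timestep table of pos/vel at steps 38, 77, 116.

State at t = 1.4457 s:
  b1     pos=(+0.000,+0.030) vel=(+0.000,+0.000) ωy=+0.00 pitch=+0.0°
  b2     pos=(+0.077,+0.039) vel=(+0.000,+0.000) ωy=+0.00 pitch=+90.0°
  b3     pos=(+0.237,+0.030) vel=(+0.000,+0.000) ωy=+0.00 pitch=+180.0°

Key-timestep trajectory:
   step    t(s)  b1.x    b1.z    b1.vx   b1.vz   b2.x    b2.z    b2.vx   b2.vz   b3.x    b3.z    b3.vx   b3.vz 
     38  0.2065   +0.000  +0.030  +0.000  +0.000   +0.048  +0.088  +0.083  -0.035   +0.093  +0.137  +0.233  -0.174
     77  0.4185   +0.000  +0.030  +0.000  +0.000   +0.074  +0.045  +0.136  -0.511   +0.155  +0.041  +0.448  -0.084
    116  0.6304   +0.000  +0.030  +0.000  +0.000   +0.082  +0.042  -0.079  -0.044   +0.209  +0.046  +0.220  -0.057


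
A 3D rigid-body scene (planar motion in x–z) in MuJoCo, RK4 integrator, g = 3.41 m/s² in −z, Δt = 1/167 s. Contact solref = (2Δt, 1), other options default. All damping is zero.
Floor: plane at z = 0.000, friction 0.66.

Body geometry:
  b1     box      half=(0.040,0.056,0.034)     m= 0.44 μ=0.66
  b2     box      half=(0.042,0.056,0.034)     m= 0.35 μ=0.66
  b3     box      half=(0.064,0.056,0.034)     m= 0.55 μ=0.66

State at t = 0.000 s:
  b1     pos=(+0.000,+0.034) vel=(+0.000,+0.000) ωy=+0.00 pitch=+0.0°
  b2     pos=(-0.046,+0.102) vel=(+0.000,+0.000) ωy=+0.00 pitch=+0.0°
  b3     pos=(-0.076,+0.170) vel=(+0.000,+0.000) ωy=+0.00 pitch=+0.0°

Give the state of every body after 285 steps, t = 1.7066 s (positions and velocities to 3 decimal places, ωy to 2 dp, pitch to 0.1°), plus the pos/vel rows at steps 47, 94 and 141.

State at t = 1.7066 s:
  b1     pos=(+0.000,+0.034) vel=(+0.000,+0.000) ωy=+0.00 pitch=+0.0°
  b2     pos=(-0.085,+0.042) vel=(+0.000,+0.000) ωy=+0.00 pitch=-90.0°
  b3     pos=(-0.292,+0.034) vel=(+0.000,+0.000) ωy=+0.00 pitch=+180.0°

Key-timestep trajectory:
   step    t(s)  b1.x    b1.z    b1.vx   b1.vz   b2.x    b2.z    b2.vx   b2.vz   b3.x    b3.z    b3.vx   b3.vz 
     47  0.2814   +0.000  +0.034  +0.000  +0.000   -0.060  +0.096  -0.103  -0.073   -0.115  +0.145  -0.279  -0.271
     94  0.5629   +0.000  +0.034  +0.000  +0.000   -0.086  +0.043  +0.033  -0.020   -0.200  +0.067  -0.198  +0.109
    141  0.8443   +0.000  +0.034  +0.000  +0.000   -0.085  +0.042  +0.000  +0.000   -0.248  +0.069  -0.191  -0.065


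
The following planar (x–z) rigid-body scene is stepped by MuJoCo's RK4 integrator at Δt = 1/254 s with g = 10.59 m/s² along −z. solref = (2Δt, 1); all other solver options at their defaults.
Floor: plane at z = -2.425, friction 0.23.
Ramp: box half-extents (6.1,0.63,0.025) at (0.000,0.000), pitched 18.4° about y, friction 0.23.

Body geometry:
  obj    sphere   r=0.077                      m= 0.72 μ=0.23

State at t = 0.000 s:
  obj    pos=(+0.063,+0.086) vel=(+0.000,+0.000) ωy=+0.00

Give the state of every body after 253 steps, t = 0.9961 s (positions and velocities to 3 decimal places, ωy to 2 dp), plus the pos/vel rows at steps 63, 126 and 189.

State at t = 0.9961 s:
  obj    pos=(+1.187,-0.287) vel=(+2.257,-0.751) ωy=+30.88

Key-timestep trajectory:
   step    t(s)  obj.x    obj.z    obj.vx   obj.vz 
     63  0.2480   +0.133  +0.063  +0.562  -0.187
    126  0.4961   +0.342  -0.006  +1.124  -0.374
    189  0.7441   +0.690  -0.122  +1.686  -0.561


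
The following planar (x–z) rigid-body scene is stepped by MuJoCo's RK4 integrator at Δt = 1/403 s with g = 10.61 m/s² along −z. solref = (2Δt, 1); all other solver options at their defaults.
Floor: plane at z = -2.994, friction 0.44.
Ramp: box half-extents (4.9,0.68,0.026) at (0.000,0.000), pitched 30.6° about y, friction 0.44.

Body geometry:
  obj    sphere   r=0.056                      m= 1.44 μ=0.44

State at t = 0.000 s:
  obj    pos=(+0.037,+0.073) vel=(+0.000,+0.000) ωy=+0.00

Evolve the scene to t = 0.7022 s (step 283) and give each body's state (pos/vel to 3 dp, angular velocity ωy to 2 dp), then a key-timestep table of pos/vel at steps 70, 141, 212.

State at t = 0.7022 s:
  obj    pos=(+0.856,-0.411) vel=(+2.332,-1.379) ωy=+48.37

Key-timestep trajectory:
   step    t(s)  obj.x    obj.z    obj.vx   obj.vz 
     70  0.1737   +0.087  +0.044  +0.577  -0.341
    141  0.3499   +0.240  -0.047  +1.162  -0.687
    212  0.5261   +0.497  -0.198  +1.747  -1.033


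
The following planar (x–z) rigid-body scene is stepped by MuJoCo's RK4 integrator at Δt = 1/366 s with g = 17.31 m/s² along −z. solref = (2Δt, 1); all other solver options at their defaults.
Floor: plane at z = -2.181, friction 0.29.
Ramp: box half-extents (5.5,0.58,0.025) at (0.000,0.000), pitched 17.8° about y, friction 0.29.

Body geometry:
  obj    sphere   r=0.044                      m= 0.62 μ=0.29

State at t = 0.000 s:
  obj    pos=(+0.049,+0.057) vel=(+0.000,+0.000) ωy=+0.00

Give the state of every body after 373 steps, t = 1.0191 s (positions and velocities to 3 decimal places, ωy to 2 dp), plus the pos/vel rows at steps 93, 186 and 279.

State at t = 1.0191 s:
  obj    pos=(+1.918,-0.543) vel=(+3.668,-1.178) ωy=+87.54

Key-timestep trajectory:
   step    t(s)  obj.x    obj.z    obj.vx   obj.vz 
     93  0.2541   +0.165  +0.019  +0.915  -0.294
    186  0.5082   +0.514  -0.092  +1.829  -0.587
    279  0.7623   +1.095  -0.279  +2.743  -0.881


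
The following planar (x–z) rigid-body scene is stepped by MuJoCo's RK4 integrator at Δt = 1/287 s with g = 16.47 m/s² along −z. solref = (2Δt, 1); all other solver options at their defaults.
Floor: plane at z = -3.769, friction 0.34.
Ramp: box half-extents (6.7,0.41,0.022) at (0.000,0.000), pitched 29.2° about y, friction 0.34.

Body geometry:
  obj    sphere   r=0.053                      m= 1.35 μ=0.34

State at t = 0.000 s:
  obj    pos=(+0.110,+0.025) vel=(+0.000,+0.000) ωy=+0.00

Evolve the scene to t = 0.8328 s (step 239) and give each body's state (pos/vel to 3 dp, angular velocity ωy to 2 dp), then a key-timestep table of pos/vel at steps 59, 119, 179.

State at t = 0.8328 s:
  obj    pos=(+1.847,-0.946) vel=(+4.172,-2.332) ωy=+90.17

Key-timestep trajectory:
   step    t(s)  obj.x    obj.z    obj.vx   obj.vz 
     59  0.2056   +0.216  -0.035  +1.030  -0.576
    119  0.4146   +0.541  -0.216  +2.077  -1.161
    179  0.6237   +1.084  -0.520  +3.125  -1.746


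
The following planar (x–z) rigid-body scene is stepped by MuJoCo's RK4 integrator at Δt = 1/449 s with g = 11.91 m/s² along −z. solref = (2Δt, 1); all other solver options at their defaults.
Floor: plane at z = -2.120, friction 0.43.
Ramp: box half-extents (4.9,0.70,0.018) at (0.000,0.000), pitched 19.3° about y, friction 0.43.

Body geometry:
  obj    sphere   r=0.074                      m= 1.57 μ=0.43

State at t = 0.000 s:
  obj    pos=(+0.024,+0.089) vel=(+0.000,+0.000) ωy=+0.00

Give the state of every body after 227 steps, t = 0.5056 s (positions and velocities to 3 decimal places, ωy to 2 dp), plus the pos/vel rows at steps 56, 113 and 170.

State at t = 0.5056 s:
  obj    pos=(+0.363,-0.030) vel=(+1.342,-0.470) ωy=+19.21

Key-timestep trajectory:
   step    t(s)  obj.x    obj.z    obj.vx   obj.vz 
     56  0.1247   +0.045  +0.082  +0.331  -0.116
    113  0.2517   +0.108  +0.060  +0.668  -0.234
    170  0.3786   +0.214  +0.022  +1.005  -0.352


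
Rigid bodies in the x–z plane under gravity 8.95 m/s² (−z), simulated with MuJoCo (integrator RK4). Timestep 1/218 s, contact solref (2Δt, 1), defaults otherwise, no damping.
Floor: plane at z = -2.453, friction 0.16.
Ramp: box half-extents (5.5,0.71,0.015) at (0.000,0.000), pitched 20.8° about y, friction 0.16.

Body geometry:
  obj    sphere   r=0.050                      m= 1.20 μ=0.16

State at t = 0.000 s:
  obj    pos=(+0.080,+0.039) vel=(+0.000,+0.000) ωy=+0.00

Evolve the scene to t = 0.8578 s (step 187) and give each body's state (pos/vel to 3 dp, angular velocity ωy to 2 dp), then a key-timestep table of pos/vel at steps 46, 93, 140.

State at t = 0.8578 s:
  obj    pos=(+0.861,-0.258) vel=(+1.821,-0.692) ωy=+38.94

Key-timestep trajectory:
   step    t(s)  obj.x    obj.z    obj.vx   obj.vz 
     46  0.2110   +0.127  +0.021  +0.448  -0.170
     93  0.4266   +0.273  -0.034  +0.906  -0.344
    140  0.6422   +0.518  -0.127  +1.363  -0.518
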